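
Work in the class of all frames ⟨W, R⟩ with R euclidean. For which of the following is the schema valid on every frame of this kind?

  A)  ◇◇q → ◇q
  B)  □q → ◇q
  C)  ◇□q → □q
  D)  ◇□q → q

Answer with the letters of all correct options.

C

(A) the dual of axiom 4: valid iff R is transitive. Such an R need not be transitive — not valid.
(B) □q → ◇q is axiom D; it is valid on a frame exactly when R is serial. Such an R need not be serial, so not valid.
(C) the dual of axiom 5: valid iff R is euclidean. Every such R is euclidean — valid.
(D) ◇□q → q is the dual of axiom B, which corresponds to symmetry. Such an R need not be symmetric — not valid.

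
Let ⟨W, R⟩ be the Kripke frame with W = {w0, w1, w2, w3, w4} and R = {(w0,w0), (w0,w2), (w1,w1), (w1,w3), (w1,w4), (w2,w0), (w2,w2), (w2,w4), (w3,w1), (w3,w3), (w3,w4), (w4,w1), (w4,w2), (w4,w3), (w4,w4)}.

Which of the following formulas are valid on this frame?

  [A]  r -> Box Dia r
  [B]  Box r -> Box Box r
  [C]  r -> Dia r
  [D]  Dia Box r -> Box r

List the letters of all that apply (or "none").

A, C

R is reflexive: each world relates to itself.
R is symmetric: every R-edge is matched by its reverse.
R is not transitive: w0 R w2 and w2 R w4 but not w0 R w4.
R is not euclidean: w2 R w0 and w2 R w4 but not w0 R w4.
(A) r -> Box Dia r (axiom B) characterises the symmetric frames. R is symmetric — valid.
(B) axiom 4: valid iff R is transitive. R is not transitive — not valid.
(C) the dual of axiom T: valid iff R is reflexive. R is reflexive — valid.
(D) the dual of axiom 5: valid iff R is euclidean. R is not euclidean — not valid.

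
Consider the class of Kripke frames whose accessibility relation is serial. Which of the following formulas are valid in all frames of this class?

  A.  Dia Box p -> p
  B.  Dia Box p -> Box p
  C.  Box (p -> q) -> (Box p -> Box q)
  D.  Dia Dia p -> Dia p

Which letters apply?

(A) Dia Box p -> p is the dual of axiom B, which corresponds to symmetry. Such an R need not be symmetric — not valid.
(B) the dual of axiom 5: valid iff R is euclidean. Such an R need not be euclidean — not valid.
(C) Box (p -> q) -> (Box p -> Box q) is axiom K, valid on every Kripke frame — valid.
(D) the dual of axiom 4: valid iff R is transitive. Such an R need not be transitive — not valid.

C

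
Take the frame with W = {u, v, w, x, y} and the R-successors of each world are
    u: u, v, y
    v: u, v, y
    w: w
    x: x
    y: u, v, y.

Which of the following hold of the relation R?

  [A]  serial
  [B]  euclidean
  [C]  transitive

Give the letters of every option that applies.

(A) serial: every world has an R-successor.
(B) euclidean: any two R-successors of the same world are R-related.
(C) transitive: R is closed under composition.

A, B, C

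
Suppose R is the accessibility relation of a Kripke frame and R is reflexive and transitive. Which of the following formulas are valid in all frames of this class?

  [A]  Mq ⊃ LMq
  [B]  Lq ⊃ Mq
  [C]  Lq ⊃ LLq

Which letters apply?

Reflexive relations are serial.
(A) axiom 5: valid iff R is euclidean. Such an R need not be euclidean — not valid.
(B) Lq ⊃ Mq is axiom D; it is valid on a frame exactly when R is serial. Every such R is serial, so valid.
(C) axiom 4: valid iff R is transitive. Every such R is transitive — valid.

B, C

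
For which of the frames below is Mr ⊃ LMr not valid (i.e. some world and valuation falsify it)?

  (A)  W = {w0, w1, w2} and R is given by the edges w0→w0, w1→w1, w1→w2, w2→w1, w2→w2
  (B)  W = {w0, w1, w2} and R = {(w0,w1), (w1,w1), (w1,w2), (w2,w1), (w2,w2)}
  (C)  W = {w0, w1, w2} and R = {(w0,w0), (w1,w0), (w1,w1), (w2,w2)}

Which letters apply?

C

The schema Mr ⊃ LMr is axiom 5; it is valid on a frame iff R is euclidean.
(A) R is euclidean (any two R-successors of the same world are R-related), so the schema is valid here.
(B) R is euclidean (any two R-successors of the same world are R-related), so the schema is valid here.
(C) R is not euclidean (w1 R w0 and w1 R w1 but not w0 R w1), so the schema fails here.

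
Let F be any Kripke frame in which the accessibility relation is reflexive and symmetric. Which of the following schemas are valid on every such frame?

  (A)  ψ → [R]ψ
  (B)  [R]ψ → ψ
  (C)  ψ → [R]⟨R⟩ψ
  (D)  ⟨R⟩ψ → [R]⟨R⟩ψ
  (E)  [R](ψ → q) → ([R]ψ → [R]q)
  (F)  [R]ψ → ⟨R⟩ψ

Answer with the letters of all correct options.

B, C, E, F

Reflexive relations are serial.
(A) ψ → [R]ψ is equivalent to ◇p→p; it holds exactly when R ⊆ identity. Such an R need not be a subset of the identity — not valid.
(B) [R]ψ → ψ (axiom T) characterises the reflexive frames. Every such R is reflexive — valid.
(C) ψ → [R]⟨R⟩ψ is axiom B, which corresponds to symmetry. Every such R is symmetric — valid.
(D) ⟨R⟩ψ → [R]⟨R⟩ψ is axiom 5, which corresponds to the euclidean property. Such an R need not be euclidean — not valid.
(E) [R](ψ → q) → ([R]ψ → [R]q) is axiom K, valid on every Kripke frame — valid.
(F) axiom D: valid iff R is serial. Every such R is serial — valid.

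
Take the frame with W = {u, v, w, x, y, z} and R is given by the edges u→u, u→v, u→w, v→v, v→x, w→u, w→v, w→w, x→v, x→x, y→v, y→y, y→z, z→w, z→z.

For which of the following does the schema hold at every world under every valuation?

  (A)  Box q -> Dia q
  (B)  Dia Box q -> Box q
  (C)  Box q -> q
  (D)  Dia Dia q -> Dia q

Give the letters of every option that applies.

A, C

R is reflexive: each world relates to itself.
R is not transitive: u R v and v R x but not u R x.
R is not euclidean: u R v and u R u but not v R u.
R is serial: every world has an R-successor.
(A) Box q -> Dia q is axiom D; it is valid on a frame exactly when R is serial. R is serial, so valid.
(B) the dual of axiom 5: valid iff R is euclidean. R is not euclidean — not valid.
(C) Box q -> q is axiom T; it is valid on a frame exactly when R is reflexive. R is reflexive, so valid.
(D) the dual of axiom 4: valid iff R is transitive. R is not transitive — not valid.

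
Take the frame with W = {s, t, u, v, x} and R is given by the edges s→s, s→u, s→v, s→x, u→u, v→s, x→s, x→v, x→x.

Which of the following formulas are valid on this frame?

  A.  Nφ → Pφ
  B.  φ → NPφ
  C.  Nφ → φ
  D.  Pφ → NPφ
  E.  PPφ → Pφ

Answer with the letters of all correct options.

R is not reflexive: not t R t.
R is not symmetric: s R u but not u R s.
R is not transitive: v R s and s R u but not v R u.
R is not euclidean: s R u and s R s but not u R s.
R is not serial: t has no R-successor.
(A) Nφ → Pφ is axiom D; it is valid on a frame exactly when R is serial. R is not serial, so not valid.
(B) axiom B: valid iff R is symmetric. R is not symmetric — not valid.
(C) Nφ → φ is axiom T; it is valid on a frame exactly when R is reflexive. R is not reflexive, so not valid.
(D) Pφ → NPφ is axiom 5, which corresponds to the euclidean property. R is not euclidean — not valid.
(E) PPφ → Pφ is the dual of axiom 4, which corresponds to transitivity. R is not transitive — not valid.

none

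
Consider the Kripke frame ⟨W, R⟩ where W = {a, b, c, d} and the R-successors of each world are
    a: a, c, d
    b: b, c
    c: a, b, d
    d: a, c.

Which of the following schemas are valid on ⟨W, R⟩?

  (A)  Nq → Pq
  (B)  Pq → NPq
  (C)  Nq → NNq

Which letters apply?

R is not transitive: a R c and c R b but not a R b.
R is not euclidean: c R a and c R b but not a R b.
R is serial: every world has an R-successor.
(A) axiom D: valid iff R is serial. R is serial — valid.
(B) Pq → NPq is axiom 5, which corresponds to the euclidean property. R is not euclidean — not valid.
(C) axiom 4: valid iff R is transitive. R is not transitive — not valid.

A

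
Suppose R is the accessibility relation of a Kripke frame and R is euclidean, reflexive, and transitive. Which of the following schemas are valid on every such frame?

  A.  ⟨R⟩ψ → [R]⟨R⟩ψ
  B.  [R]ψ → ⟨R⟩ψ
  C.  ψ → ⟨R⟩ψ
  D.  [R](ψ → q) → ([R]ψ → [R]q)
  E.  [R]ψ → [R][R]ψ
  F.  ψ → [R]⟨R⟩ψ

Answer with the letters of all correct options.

A relation that is euclidean, reflexive, and transitive is also serial and symmetric.
(A) axiom 5: valid iff R is euclidean. Every such R is euclidean — valid.
(B) [R]ψ → ⟨R⟩ψ is axiom D; it is valid on a frame exactly when R is serial. Every such R is serial, so valid.
(C) ψ → ⟨R⟩ψ (the dual of axiom T) characterises the reflexive frames. Every such R is reflexive — valid.
(D) [R](ψ → q) → ([R]ψ → [R]q) is the K axiom; it holds on all frames — valid.
(E) [R]ψ → [R][R]ψ is axiom 4; it is valid on a frame exactly when R is transitive. Every such R is transitive, so valid.
(F) axiom B: valid iff R is symmetric. Every such R is symmetric — valid.

A, B, C, D, E, F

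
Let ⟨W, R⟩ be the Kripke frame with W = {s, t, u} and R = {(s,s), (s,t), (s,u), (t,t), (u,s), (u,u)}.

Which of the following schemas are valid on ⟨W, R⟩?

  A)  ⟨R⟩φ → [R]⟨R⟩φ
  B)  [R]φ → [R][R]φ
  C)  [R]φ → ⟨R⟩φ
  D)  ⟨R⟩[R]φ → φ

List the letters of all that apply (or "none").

R is not symmetric: s R t but not t R s.
R is not transitive: u R s and s R t but not u R t.
R is not euclidean: s R t and s R s but not t R s.
R is serial: every world has an R-successor.
(A) ⟨R⟩φ → [R]⟨R⟩φ (axiom 5) characterises the euclidean frames. R is not euclidean — not valid.
(B) [R]φ → [R][R]φ is axiom 4; it is valid on a frame exactly when R is transitive. R is not transitive, so not valid.
(C) [R]φ → ⟨R⟩φ is axiom D, which corresponds to seriality. R is serial — valid.
(D) ⟨R⟩[R]φ → φ is the dual of axiom B; it is valid on a frame exactly when R is symmetric. R is not symmetric, so not valid.

C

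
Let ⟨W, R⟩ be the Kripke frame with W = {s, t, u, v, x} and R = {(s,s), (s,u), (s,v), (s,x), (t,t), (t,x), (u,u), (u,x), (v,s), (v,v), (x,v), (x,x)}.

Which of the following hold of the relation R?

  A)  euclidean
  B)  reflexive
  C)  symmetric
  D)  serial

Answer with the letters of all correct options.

(A) not euclidean: s R u and s R s but not u R s.
(B) reflexive: each world relates to itself.
(C) not symmetric: s R u but not u R s.
(D) serial: every world has an R-successor.

B, D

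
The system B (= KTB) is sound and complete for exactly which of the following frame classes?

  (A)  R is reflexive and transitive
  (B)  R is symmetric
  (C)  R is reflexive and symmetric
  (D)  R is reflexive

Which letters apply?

C

(A) this class determines S4, not B (= KTB).
(B) this class determines KB, not B (= KTB).
(C) B (= KTB) is sound and complete for exactly this class.
(D) this class determines T (= KT), not B (= KTB).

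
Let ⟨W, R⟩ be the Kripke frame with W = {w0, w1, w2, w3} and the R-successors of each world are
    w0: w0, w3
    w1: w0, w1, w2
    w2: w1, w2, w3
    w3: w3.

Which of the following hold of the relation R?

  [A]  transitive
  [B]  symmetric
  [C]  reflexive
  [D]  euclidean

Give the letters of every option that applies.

C

(A) not transitive: w1 R w0 and w0 R w3 but not w1 R w3.
(B) not symmetric: w0 R w3 but not w3 R w0.
(C) reflexive: each world relates to itself.
(D) not euclidean: w0 R w3 and w0 R w0 but not w3 R w0.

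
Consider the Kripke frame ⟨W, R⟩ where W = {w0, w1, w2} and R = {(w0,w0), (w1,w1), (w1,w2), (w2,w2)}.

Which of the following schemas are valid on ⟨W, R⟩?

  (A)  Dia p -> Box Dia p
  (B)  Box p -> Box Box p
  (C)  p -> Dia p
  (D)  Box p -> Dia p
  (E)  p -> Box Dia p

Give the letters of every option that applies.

B, C, D

R is reflexive: each world relates to itself.
R is not symmetric: w1 R w2 but not w2 R w1.
R is transitive: R is closed under composition.
R is not euclidean: w1 R w2 and w1 R w1 but not w2 R w1.
R is serial: every world has an R-successor.
(A) Dia p -> Box Dia p is axiom 5, which corresponds to the euclidean property. R is not euclidean — not valid.
(B) Box p -> Box Box p (axiom 4) characterises the transitive frames. R is transitive — valid.
(C) the dual of axiom T: valid iff R is reflexive. R is reflexive — valid.
(D) Box p -> Dia p is axiom D; it is valid on a frame exactly when R is serial. R is serial, so valid.
(E) p -> Box Dia p is axiom B; it is valid on a frame exactly when R is symmetric. R is not symmetric, so not valid.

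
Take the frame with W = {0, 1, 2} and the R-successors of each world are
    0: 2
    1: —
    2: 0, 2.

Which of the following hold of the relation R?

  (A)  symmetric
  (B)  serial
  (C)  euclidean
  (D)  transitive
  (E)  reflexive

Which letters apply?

A

(A) symmetric: every R-edge is matched by its reverse.
(B) not serial: 1 has no R-successor.
(C) not euclidean: 2 R 0 and 2 R 0 but not 0 R 0.
(D) not transitive: 0 R 2 and 2 R 0 but not 0 R 0.
(E) not reflexive: not 0 R 0.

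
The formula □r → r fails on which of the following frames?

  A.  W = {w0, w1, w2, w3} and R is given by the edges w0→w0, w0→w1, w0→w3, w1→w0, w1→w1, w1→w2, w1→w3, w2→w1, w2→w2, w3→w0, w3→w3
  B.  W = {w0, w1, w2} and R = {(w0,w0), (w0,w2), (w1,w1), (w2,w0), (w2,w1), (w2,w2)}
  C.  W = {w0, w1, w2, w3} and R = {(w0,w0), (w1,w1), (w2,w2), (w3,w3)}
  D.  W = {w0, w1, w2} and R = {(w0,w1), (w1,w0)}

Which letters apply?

D

The schema □r → r is axiom T; it is valid on a frame iff R is reflexive.
(A) R is reflexive (each world relates to itself), so the schema is valid here.
(B) R is reflexive (each world relates to itself), so the schema is valid here.
(C) R is reflexive (each world relates to itself), so the schema is valid here.
(D) R is not reflexive (not w0 R w0), so the schema fails here.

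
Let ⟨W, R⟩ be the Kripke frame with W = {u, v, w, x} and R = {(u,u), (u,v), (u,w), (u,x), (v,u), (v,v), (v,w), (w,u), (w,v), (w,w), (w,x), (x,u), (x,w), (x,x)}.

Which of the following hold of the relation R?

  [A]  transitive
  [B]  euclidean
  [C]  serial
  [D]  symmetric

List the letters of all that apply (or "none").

(A) not transitive: v R u and u R x but not v R x.
(B) not euclidean: u R v and u R x but not v R x.
(C) serial: every world has an R-successor.
(D) symmetric: every R-edge is matched by its reverse.

C, D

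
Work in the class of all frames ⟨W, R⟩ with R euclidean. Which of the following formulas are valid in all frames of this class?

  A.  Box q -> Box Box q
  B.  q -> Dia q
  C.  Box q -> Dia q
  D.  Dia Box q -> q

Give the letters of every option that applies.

none

(A) Box q -> Box Box q is axiom 4, which corresponds to transitivity. Such an R need not be transitive — not valid.
(B) q -> Dia q (the dual of axiom T) characterises the reflexive frames. Such an R need not be reflexive — not valid.
(C) Box q -> Dia q is axiom D; it is valid on a frame exactly when R is serial. Such an R need not be serial, so not valid.
(D) the dual of axiom B: valid iff R is symmetric. Such an R need not be symmetric — not valid.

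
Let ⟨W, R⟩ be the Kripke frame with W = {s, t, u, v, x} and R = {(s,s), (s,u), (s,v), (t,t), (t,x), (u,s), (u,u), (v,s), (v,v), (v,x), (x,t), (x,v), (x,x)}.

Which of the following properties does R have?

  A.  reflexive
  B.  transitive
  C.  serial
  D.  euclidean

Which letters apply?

(A) reflexive: each world relates to itself.
(B) not transitive: s R v and v R x but not s R x.
(C) serial: every world has an R-successor.
(D) not euclidean: s R u and s R v but not u R v.

A, C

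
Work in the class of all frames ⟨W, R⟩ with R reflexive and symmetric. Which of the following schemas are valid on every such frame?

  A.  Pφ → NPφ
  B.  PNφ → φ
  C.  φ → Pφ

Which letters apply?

Reflexive relations are serial.
(A) Pφ → NPφ is axiom 5, which corresponds to the euclidean property. Such an R need not be euclidean — not valid.
(B) PNφ → φ is the dual of axiom B; it is valid on a frame exactly when R is symmetric. Every such R is symmetric, so valid.
(C) φ → Pφ (the dual of axiom T) characterises the reflexive frames. Every such R is reflexive — valid.

B, C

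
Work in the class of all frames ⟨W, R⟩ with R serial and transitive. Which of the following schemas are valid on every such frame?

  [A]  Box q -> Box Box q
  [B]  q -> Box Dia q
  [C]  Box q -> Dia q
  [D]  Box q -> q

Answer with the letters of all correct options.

A, C

(A) Box q -> Box Box q is axiom 4, which corresponds to transitivity. Every such R is transitive — valid.
(B) q -> Box Dia q is axiom B, which corresponds to symmetry. Such an R need not be symmetric — not valid.
(C) axiom D: valid iff R is serial. Every such R is serial — valid.
(D) axiom T: valid iff R is reflexive. Such an R need not be reflexive — not valid.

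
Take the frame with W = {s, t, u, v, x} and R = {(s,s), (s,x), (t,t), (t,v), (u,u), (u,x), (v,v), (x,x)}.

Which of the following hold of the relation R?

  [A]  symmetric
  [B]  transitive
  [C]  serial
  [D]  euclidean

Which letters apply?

B, C

(A) not symmetric: s R x but not x R s.
(B) transitive: R is closed under composition.
(C) serial: every world has an R-successor.
(D) not euclidean: s R x and s R s but not x R s.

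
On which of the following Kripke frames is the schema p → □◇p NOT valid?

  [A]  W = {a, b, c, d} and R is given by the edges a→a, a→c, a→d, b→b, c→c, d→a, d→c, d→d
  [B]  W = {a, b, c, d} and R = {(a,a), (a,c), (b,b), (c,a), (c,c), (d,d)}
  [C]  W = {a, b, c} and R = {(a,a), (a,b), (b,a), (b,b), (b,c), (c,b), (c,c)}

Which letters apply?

A

The schema p → □◇p is axiom B; it is valid on a frame iff R is symmetric.
(A) R is not symmetric (a R c but not c R a), so the schema fails here.
(B) R is symmetric (every R-edge is matched by its reverse), so the schema is valid here.
(C) R is symmetric (every R-edge is matched by its reverse), so the schema is valid here.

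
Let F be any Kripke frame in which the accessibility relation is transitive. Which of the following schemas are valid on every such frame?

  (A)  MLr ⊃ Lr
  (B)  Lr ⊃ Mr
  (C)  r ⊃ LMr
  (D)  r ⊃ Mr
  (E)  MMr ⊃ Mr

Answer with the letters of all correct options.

(A) the dual of axiom 5: valid iff R is euclidean. Such an R need not be euclidean — not valid.
(B) Lr ⊃ Mr is axiom D; it is valid on a frame exactly when R is serial. Such an R need not be serial, so not valid.
(C) r ⊃ LMr (axiom B) characterises the symmetric frames. Such an R need not be symmetric — not valid.
(D) r ⊃ Mr is the dual of axiom T; it is valid on a frame exactly when R is reflexive. Such an R need not be reflexive, so not valid.
(E) MMr ⊃ Mr is the dual of axiom 4; it is valid on a frame exactly when R is transitive. Every such R is transitive, so valid.

E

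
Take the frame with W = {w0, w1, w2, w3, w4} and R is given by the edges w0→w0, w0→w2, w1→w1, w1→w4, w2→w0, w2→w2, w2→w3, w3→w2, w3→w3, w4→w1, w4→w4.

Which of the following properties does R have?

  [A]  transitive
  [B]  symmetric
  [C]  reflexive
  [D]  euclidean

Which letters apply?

B, C

(A) not transitive: w0 R w2 and w2 R w3 but not w0 R w3.
(B) symmetric: every R-edge is matched by its reverse.
(C) reflexive: each world relates to itself.
(D) not euclidean: w2 R w0 and w2 R w3 but not w0 R w3.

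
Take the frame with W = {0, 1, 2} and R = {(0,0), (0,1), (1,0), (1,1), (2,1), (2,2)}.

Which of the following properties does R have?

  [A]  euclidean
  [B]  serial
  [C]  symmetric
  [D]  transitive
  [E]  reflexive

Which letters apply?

B, E

(A) not euclidean: 2 R 1 and 2 R 2 but not 1 R 2.
(B) serial: every world has an R-successor.
(C) not symmetric: 2 R 1 but not 1 R 2.
(D) not transitive: 2 R 1 and 1 R 0 but not 2 R 0.
(E) reflexive: each world relates to itself.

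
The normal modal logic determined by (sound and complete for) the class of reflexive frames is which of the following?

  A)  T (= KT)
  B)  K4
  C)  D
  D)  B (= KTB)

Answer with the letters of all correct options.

(A) T (= KT) is determined by exactly this class.
(B) K4 is determined by the class of transitive frames.
(C) D is determined by the class of serial frames.
(D) B (= KTB) is determined by the class of reflexive and symmetric frames.

A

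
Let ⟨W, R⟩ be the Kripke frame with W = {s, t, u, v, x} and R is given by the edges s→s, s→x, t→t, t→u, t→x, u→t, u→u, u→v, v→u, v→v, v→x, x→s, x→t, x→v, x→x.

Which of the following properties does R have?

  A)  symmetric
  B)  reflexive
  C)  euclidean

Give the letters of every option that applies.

(A) symmetric: every R-edge is matched by its reverse.
(B) reflexive: each world relates to itself.
(C) not euclidean: t R u and t R x but not u R x.

A, B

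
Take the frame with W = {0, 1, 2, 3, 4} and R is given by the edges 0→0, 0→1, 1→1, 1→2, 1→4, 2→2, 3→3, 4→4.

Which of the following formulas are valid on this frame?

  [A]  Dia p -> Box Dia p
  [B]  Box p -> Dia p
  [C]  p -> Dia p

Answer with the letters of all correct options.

R is reflexive: each world relates to itself.
R is not euclidean: 0 R 1 and 0 R 0 but not 1 R 0.
R is serial: every world has an R-successor.
(A) Dia p -> Box Dia p is axiom 5; it is valid on a frame exactly when R is euclidean. R is not euclidean, so not valid.
(B) axiom D: valid iff R is serial. R is serial — valid.
(C) p -> Dia p is the dual of axiom T; it is valid on a frame exactly when R is reflexive. R is reflexive, so valid.

B, C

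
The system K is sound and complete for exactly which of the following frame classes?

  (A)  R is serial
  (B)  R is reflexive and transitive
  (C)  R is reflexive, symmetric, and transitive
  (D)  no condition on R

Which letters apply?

D

(A) this class determines D, not K.
(B) this class determines S4, not K.
(C) this class determines S5, not K.
(D) K is sound and complete for exactly this class.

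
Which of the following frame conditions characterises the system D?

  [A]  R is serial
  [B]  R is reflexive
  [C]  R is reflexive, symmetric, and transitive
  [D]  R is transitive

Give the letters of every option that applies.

A

(A) D is sound and complete for exactly this class.
(B) this class determines T (= KT), not D.
(C) this class determines S5, not D.
(D) this class determines K4, not D.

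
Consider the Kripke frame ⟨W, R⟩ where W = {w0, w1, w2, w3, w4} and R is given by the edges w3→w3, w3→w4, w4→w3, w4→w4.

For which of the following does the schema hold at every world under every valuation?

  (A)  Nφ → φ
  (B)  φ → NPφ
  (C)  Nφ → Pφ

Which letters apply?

B

R is not reflexive: not w0 R w0.
R is symmetric: every R-edge is matched by its reverse.
R is not serial: w0 has no R-successor.
(A) Nφ → φ (axiom T) characterises the reflexive frames. R is not reflexive — not valid.
(B) axiom B: valid iff R is symmetric. R is symmetric — valid.
(C) Nφ → Pφ is axiom D, which corresponds to seriality. R is not serial — not valid.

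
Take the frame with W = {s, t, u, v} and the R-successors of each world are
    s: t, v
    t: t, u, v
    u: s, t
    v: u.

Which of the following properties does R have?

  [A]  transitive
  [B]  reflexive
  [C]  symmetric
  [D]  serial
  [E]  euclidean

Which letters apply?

D

(A) not transitive: s R t and t R u but not s R u.
(B) not reflexive: not s R s.
(C) not symmetric: s R t but not t R s.
(D) serial: every world has an R-successor.
(E) not euclidean: s R v and s R t but not v R t.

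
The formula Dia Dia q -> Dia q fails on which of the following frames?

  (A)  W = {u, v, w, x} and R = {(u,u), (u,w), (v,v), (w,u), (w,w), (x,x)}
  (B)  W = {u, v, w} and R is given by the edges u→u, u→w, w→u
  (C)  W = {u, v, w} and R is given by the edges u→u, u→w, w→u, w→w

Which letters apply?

The schema Dia Dia q -> Dia q is the dual of axiom 4; it is valid on a frame iff R is transitive.
(A) R is transitive (R is closed under composition), so the schema is valid here.
(B) R is not transitive (w R u and u R w but not w R w), so the schema fails here.
(C) R is transitive (R is closed under composition), so the schema is valid here.

B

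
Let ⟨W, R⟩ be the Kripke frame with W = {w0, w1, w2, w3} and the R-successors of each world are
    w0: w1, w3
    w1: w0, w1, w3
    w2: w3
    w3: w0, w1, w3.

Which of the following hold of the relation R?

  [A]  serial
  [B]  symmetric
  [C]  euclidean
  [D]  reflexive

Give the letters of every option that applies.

(A) serial: every world has an R-successor.
(B) not symmetric: w2 R w3 but not w3 R w2.
(C) not euclidean: w1 R w0 and w1 R w0 but not w0 R w0.
(D) not reflexive: not w0 R w0.

A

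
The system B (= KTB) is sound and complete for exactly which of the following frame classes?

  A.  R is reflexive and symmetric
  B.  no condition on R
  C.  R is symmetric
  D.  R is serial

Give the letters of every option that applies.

(A) B (= KTB) is sound and complete for exactly this class.
(B) this class determines K, not B (= KTB).
(C) this class determines KB, not B (= KTB).
(D) this class determines D, not B (= KTB).

A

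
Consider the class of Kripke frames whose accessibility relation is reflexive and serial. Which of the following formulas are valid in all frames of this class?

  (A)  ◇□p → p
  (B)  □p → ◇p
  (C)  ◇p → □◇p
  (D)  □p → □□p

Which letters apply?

(A) ◇□p → p is the dual of axiom B, which corresponds to symmetry. Such an R need not be symmetric — not valid.
(B) axiom D: valid iff R is serial. Every such R is serial — valid.
(C) ◇p → □◇p (axiom 5) characterises the euclidean frames. Such an R need not be euclidean — not valid.
(D) □p → □□p is axiom 4; it is valid on a frame exactly when R is transitive. Such an R need not be transitive, so not valid.

B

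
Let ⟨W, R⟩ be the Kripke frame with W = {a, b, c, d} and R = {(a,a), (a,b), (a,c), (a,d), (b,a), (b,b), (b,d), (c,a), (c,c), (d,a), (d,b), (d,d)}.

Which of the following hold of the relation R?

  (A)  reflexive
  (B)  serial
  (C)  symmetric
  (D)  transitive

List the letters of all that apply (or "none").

A, B, C

(A) reflexive: each world relates to itself.
(B) serial: every world has an R-successor.
(C) symmetric: every R-edge is matched by its reverse.
(D) not transitive: b R a and a R c but not b R c.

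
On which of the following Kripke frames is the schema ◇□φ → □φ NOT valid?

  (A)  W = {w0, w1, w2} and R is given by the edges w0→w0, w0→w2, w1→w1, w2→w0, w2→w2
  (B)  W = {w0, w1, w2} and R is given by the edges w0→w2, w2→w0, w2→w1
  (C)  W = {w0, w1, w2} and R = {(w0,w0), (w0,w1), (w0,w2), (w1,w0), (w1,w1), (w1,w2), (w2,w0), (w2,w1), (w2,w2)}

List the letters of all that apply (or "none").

B

The schema ◇□φ → □φ is the dual of axiom 5; it is valid on a frame iff R is euclidean.
(A) R is euclidean (any two R-successors of the same world are R-related), so the schema is valid here.
(B) R is not euclidean (w2 R w0 and w2 R w1 but not w0 R w1), so the schema fails here.
(C) R is euclidean (any two R-successors of the same world are R-related), so the schema is valid here.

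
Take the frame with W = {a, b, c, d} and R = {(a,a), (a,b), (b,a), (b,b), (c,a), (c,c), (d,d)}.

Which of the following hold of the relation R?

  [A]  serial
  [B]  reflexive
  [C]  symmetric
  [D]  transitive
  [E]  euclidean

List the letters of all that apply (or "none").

(A) serial: every world has an R-successor.
(B) reflexive: each world relates to itself.
(C) not symmetric: c R a but not a R c.
(D) not transitive: c R a and a R b but not c R b.
(E) not euclidean: c R a and c R c but not a R c.

A, B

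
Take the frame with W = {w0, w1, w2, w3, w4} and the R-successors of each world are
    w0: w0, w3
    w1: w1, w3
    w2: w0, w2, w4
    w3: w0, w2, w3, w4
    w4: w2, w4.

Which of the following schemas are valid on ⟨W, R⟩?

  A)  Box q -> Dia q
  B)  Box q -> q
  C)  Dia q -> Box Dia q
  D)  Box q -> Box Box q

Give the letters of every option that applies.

A, B

R is reflexive: each world relates to itself.
R is not transitive: w0 R w3 and w3 R w2 but not w0 R w2.
R is not euclidean: w1 R w3 and w1 R w1 but not w3 R w1.
R is serial: every world has an R-successor.
(A) Box q -> Dia q is axiom D; it is valid on a frame exactly when R is serial. R is serial, so valid.
(B) Box q -> q is axiom T, which corresponds to reflexivity. R is reflexive — valid.
(C) Dia q -> Box Dia q is axiom 5; it is valid on a frame exactly when R is euclidean. R is not euclidean, so not valid.
(D) Box q -> Box Box q (axiom 4) characterises the transitive frames. R is not transitive — not valid.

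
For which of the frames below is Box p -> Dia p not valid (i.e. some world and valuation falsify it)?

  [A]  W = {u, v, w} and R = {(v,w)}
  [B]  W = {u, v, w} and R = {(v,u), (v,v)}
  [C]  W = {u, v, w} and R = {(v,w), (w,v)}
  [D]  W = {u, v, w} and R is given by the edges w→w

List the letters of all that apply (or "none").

A, B, C, D

The schema Box p -> Dia p is axiom D; it is valid on a frame iff R is serial.
(A) R is not serial (u has no R-successor), so the schema fails here.
(B) R is not serial (u has no R-successor), so the schema fails here.
(C) R is not serial (u has no R-successor), so the schema fails here.
(D) R is not serial (u has no R-successor), so the schema fails here.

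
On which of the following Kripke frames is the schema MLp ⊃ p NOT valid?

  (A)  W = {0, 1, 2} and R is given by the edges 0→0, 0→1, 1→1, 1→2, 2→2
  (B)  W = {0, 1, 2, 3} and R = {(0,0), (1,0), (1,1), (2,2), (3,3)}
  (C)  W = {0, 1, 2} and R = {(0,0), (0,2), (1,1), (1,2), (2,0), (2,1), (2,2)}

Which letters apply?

The schema MLp ⊃ p is the dual of axiom B; it is valid on a frame iff R is symmetric.
(A) R is not symmetric (0 R 1 but not 1 R 0), so the schema fails here.
(B) R is not symmetric (1 R 0 but not 0 R 1), so the schema fails here.
(C) R is symmetric (every R-edge is matched by its reverse), so the schema is valid here.

A, B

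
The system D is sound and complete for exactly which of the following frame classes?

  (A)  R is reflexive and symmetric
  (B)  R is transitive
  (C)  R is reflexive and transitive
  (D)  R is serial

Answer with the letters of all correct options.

D

(A) this class determines B (= KTB), not D.
(B) this class determines K4, not D.
(C) this class determines S4, not D.
(D) D is sound and complete for exactly this class.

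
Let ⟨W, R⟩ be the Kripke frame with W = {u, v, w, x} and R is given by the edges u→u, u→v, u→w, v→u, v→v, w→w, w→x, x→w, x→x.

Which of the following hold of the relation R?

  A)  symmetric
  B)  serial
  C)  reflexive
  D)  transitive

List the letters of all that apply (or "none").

(A) not symmetric: u R w but not w R u.
(B) serial: every world has an R-successor.
(C) reflexive: each world relates to itself.
(D) not transitive: u R w and w R x but not u R x.

B, C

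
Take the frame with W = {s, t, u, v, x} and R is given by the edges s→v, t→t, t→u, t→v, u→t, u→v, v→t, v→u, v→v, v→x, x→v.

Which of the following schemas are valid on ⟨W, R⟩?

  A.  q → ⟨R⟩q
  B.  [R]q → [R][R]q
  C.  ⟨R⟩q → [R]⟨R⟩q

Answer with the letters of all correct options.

R is not reflexive: not s R s.
R is not transitive: s R v and v R t but not s R t.
R is not euclidean: v R t and v R x but not t R x.
(A) the dual of axiom T: valid iff R is reflexive. R is not reflexive — not valid.
(B) [R]q → [R][R]q is axiom 4; it is valid on a frame exactly when R is transitive. R is not transitive, so not valid.
(C) ⟨R⟩q → [R]⟨R⟩q is axiom 5, which corresponds to the euclidean property. R is not euclidean — not valid.

none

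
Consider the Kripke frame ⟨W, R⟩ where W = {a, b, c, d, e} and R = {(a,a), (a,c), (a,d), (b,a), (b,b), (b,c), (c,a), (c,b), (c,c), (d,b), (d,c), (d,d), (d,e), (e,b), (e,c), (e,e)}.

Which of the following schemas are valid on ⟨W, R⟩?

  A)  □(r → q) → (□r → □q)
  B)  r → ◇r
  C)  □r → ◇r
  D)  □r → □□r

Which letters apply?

A, B, C

R is reflexive: each world relates to itself.
R is not transitive: a R c and c R b but not a R b.
R is serial: every world has an R-successor.
(A) □(r → q) → (□r → □q) is the K axiom; it holds on all frames — valid.
(B) r → ◇r is the dual of axiom T, which corresponds to reflexivity. R is reflexive — valid.
(C) □r → ◇r is axiom D, which corresponds to seriality. R is serial — valid.
(D) □r → □□r is axiom 4; it is valid on a frame exactly when R is transitive. R is not transitive, so not valid.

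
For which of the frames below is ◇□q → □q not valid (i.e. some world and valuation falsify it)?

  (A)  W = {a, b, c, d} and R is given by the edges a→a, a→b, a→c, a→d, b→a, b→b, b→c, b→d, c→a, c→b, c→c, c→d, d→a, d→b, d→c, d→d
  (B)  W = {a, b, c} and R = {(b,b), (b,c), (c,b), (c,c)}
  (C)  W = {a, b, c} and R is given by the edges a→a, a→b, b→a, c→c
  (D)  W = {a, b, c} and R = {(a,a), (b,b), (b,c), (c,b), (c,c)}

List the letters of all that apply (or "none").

C

The schema ◇□q → □q is the dual of axiom 5; it is valid on a frame iff R is euclidean.
(A) R is euclidean (any two R-successors of the same world are R-related), so the schema is valid here.
(B) R is euclidean (any two R-successors of the same world are R-related), so the schema is valid here.
(C) R is not euclidean (a R b and a R b but not b R b), so the schema fails here.
(D) R is euclidean (any two R-successors of the same world are R-related), so the schema is valid here.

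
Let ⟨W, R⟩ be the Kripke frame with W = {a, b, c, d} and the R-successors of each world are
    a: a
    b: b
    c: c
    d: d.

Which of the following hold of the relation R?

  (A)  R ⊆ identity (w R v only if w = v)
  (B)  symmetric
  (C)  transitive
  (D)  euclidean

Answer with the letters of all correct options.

A, B, C, D

(A) ⊆ identity: every R-edge is a self-loop.
(B) symmetric: every R-edge is matched by its reverse.
(C) transitive: R is closed under composition.
(D) euclidean: any two R-successors of the same world are R-related.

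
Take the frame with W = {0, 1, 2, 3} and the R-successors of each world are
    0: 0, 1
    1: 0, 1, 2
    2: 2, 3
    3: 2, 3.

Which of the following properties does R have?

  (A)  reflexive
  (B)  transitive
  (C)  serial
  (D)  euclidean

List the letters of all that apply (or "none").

(A) reflexive: each world relates to itself.
(B) not transitive: 0 R 1 and 1 R 2 but not 0 R 2.
(C) serial: every world has an R-successor.
(D) not euclidean: 1 R 0 and 1 R 2 but not 0 R 2.

A, C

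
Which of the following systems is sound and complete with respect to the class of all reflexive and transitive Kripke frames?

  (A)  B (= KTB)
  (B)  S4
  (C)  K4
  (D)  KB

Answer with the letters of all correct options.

B

(A) B (= KTB) is determined by the class of reflexive and symmetric frames.
(B) S4 is determined by exactly this class.
(C) K4 is determined by the class of transitive frames.
(D) KB is determined by the class of symmetric frames.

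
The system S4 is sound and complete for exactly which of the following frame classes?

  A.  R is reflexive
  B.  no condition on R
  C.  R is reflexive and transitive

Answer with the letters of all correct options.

(A) this class determines T (= KT), not S4.
(B) this class determines K, not S4.
(C) S4 is sound and complete for exactly this class.

C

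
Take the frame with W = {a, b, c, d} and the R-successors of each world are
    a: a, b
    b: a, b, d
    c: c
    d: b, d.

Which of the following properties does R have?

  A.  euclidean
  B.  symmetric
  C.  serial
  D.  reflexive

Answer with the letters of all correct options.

(A) not euclidean: b R a and b R d but not a R d.
(B) symmetric: every R-edge is matched by its reverse.
(C) serial: every world has an R-successor.
(D) reflexive: each world relates to itself.

B, C, D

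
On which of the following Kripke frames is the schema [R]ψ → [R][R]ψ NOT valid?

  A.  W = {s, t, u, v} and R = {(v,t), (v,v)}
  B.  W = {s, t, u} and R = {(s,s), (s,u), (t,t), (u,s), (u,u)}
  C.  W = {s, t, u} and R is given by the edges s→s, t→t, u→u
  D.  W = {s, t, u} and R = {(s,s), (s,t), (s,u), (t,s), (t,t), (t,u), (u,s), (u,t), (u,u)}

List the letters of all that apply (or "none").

none

The schema [R]ψ → [R][R]ψ is axiom 4; it is valid on a frame iff R is transitive.
(A) R is transitive (R is closed under composition), so the schema is valid here.
(B) R is transitive (R is closed under composition), so the schema is valid here.
(C) R is transitive (R is closed under composition), so the schema is valid here.
(D) R is transitive (R is closed under composition), so the schema is valid here.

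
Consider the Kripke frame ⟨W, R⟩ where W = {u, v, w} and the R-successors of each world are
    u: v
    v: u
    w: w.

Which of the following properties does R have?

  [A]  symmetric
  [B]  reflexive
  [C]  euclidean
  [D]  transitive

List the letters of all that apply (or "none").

(A) symmetric: every R-edge is matched by its reverse.
(B) not reflexive: not u R u.
(C) not euclidean: u R v and u R v but not v R v.
(D) not transitive: u R v and v R u but not u R u.

A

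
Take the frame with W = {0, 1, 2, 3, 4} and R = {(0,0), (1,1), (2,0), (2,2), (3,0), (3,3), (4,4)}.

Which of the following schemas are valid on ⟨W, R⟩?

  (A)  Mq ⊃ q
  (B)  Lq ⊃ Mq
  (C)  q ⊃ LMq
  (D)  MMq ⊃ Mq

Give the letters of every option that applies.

B, D

R is not symmetric: 2 R 0 but not 0 R 2.
R is transitive: R is closed under composition.
R is serial: every world has an R-successor.
R is not a subset of the identity: 2 R 0 with 2 ≠ 0.
(A) Mq ⊃ q (the converse of T) corresponds to R being a subset of the identity. Here R ⊄ identity, so not valid.
(B) Lq ⊃ Mq is axiom D, which corresponds to seriality. R is serial — valid.
(C) q ⊃ LMq (axiom B) characterises the symmetric frames. R is not symmetric — not valid.
(D) MMq ⊃ Mq (the dual of axiom 4) characterises the transitive frames. R is transitive — valid.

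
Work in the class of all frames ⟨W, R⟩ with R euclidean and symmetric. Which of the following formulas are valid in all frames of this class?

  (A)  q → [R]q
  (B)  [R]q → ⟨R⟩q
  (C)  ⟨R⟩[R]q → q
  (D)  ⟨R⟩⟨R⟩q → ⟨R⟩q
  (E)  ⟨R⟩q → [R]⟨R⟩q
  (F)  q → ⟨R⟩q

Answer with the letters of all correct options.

C, D, E

A symmetric euclidean relation is transitive (uRv and vRw give vRu by symmetry, then uRw by the euclidean condition, applied at v).
(A) q → [R]q is valid only on frames where every R-edge is a self-loop. Such an R need not be a subset of the identity — not valid.
(B) axiom D: valid iff R is serial. Such an R need not be serial — not valid.
(C) ⟨R⟩[R]q → q is the dual of axiom B, which corresponds to symmetry. Every such R is symmetric — valid.
(D) ⟨R⟩⟨R⟩q → ⟨R⟩q is the dual of axiom 4; it is valid on a frame exactly when R is transitive. Every such R is transitive, so valid.
(E) ⟨R⟩q → [R]⟨R⟩q is axiom 5; it is valid on a frame exactly when R is euclidean. Every such R is euclidean, so valid.
(F) the dual of axiom T: valid iff R is reflexive. Such an R need not be reflexive — not valid.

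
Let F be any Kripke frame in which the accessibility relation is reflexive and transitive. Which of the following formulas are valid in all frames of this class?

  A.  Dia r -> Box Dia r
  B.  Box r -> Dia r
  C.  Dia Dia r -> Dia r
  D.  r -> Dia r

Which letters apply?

B, C, D

Reflexive relations are serial.
(A) axiom 5: valid iff R is euclidean. Such an R need not be euclidean — not valid.
(B) Box r -> Dia r is axiom D; it is valid on a frame exactly when R is serial. Every such R is serial, so valid.
(C) Dia Dia r -> Dia r is the dual of axiom 4; it is valid on a frame exactly when R is transitive. Every such R is transitive, so valid.
(D) r -> Dia r is the dual of axiom T, which corresponds to reflexivity. Every such R is reflexive — valid.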